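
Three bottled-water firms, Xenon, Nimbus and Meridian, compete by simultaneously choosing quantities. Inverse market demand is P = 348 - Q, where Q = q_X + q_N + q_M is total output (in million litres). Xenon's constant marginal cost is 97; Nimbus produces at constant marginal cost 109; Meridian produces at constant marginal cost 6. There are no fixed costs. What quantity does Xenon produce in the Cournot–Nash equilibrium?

Xenon's profit: π_X = (348 - Q)q_X - (97q_X). Setting ∂π_X/∂q_X = 0: 251 - 2q_X - (q_N + q_M) = 0.
Nimbus's profit: π_N = (348 - Q)q_N - (109q_N). Setting ∂π_N/∂q_N = 0: 239 - 2q_N - (q_X + q_M) = 0.
Meridian's first-order condition: 342 - 2q_M - (q_X + q_N) = 0.
Adding the 3 first-order conditions: 832 − 4Q = 0, so Q = 208.
Back-substituting: q_X = (251 − 208) = 43, q_N = (239 − 208) = 31, q_M = (342 − 208) = 134.

43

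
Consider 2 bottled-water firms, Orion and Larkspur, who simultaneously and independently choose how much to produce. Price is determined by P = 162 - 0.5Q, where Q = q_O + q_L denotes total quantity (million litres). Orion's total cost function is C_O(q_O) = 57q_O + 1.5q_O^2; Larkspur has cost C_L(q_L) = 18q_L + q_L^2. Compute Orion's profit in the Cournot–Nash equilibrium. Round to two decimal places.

Orion's profit: π_O = (162 - 0.5Q)q_O - (57q_O + (3/2)q_O²). Setting ∂π_O/∂q_O = 0: 105 - 4q_O - (1/2)(q_L) = 0.
Larkspur's first-order condition: 144 - 3q_L - (1/2)(q_O) = 0.
Rearranging gives the reaction functions q_O = (105 - (1/2)q_L)/4 and q_L = (144 - (1/2)q_O)/3.
Solving the pair: q_O = 972/47, q_L = 44.5532.
Price P = 162 - (1/2)·65.2340 = 129.3830.
Orion's profit: 129.3830·(972/47) - 57·(972/47) - (3/2)(972/47)² = 855.3952.

855.40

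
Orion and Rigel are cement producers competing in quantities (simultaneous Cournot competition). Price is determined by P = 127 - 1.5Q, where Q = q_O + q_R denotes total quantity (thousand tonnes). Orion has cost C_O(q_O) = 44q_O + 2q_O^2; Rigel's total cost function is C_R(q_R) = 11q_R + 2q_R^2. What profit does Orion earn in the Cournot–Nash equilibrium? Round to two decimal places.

Orion's profit: π_O = (127 - 1.5Q)q_O - (44q_O + 2q_O²). Setting ∂π_O/∂q_O = 0: 83 - 7q_O - (3/2)(q_R) = 0.
Rigel's profit: π_R = (127 - 1.5Q)q_R - (11q_R + 2q_R²). Setting ∂π_R/∂q_R = 0: 116 - 7q_R - (3/2)(q_O) = 0.
Rearranging gives the reaction functions q_O = (83 - (3/2)q_R)/7 and q_R = (116 - (3/2)q_O)/7.
Solving the pair: q_O = 148/17, q_R = 250/17.
Price P = 127 - (3/2)·(398/17) = 1562/17.
Orion's profit: (1562/17)·(148/17) - 44·(148/17) - 2(148/17)² = 265.2734.

265.27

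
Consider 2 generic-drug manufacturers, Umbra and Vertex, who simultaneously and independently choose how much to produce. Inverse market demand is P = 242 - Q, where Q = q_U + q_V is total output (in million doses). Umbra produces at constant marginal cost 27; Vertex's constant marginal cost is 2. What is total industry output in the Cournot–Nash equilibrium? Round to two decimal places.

Umbra's profit: π_U = (242 - Q)q_U - (27q_U). Setting ∂π_U/∂q_U = 0: 215 - 2q_U - (q_V) = 0.
Vertex's first-order condition: 240 - 2q_V - (q_U) = 0.
Best responses: q_U = (215 - q_V)/2, q_V = (240 - q_U)/2.
Solving the pair: q_U = 190/3, q_V = 265/3.
Total output Q = 190/3 + 265/3 = 455/3.

151.67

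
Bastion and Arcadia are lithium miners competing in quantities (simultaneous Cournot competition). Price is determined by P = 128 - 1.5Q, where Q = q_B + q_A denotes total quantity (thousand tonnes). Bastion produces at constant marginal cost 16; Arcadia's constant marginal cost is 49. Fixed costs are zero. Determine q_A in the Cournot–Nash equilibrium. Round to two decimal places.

Bastion's profit: π_B = (128 - 1.5Q)q_B - (16q_B). Setting ∂π_B/∂q_B = 0: 112 - 3q_B - (3/2)(q_A) = 0.
Arcadia's first-order condition: 79 - 3q_A - (3/2)(q_B) = 0.
So q_B = (112 - (3/2)q_A)/3 and q_A = (79 - (3/2)q_B)/3.
Substituting one into the other gives q_B = 290/9 and q_A = 92/9.

10.22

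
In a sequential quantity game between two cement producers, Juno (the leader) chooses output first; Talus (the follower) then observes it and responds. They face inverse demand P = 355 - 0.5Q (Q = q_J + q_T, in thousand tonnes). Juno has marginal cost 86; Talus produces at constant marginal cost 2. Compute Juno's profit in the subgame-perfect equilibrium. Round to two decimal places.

The follower Talus best-responds to any q_J: π_T = (355 - 0.5Q)q_T - 2q_T.
∂π_T/∂q_T = 353 - (1/2)q_J - q_T = 0 gives the reaction function q_T = (353 - (1/2)q_J).
The leader anticipates this reaction. Substituting into P = 355 - 0.5Q gives P = 357/2 - (1/4)q_J, so π_J = (357/2 - (1/4)q_J)q_J - 86q_J.
Maximising: ∂π_J/∂q_J = 185/2 - (1/2)q_J = 0, giving q_J = 185.
Then q_T = (353 - (1/2)·185) = 521/2.
Price P = 355 - (1/2)·(891/2) = 529/4.
Juno's profit: (529/4 - 86)·185 = 8556.2500.

8556.25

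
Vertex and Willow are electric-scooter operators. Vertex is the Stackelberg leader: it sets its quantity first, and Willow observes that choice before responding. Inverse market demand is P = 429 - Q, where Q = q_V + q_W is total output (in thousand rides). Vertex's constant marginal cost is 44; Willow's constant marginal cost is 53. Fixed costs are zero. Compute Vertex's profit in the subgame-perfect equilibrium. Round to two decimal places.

The follower Willow best-responds to any q_V: π_W = (429 - Q)q_W - 53q_W.
Follower FOC: 376 - q_V - 2q_W = 0, so q_W(q_V) = (376 - q_V)/2.
The leader anticipates this reaction. Substituting into P = 429 - Q gives P = 241 - (1/2)q_V, so π_V = (241 - (1/2)q_V)q_V - 44q_V.
Maximising: ∂π_V/∂q_V = 197 - q_V = 0, giving q_V = 197.
Then q_W = (376 - 197)/2 = 179/2.
Price P = 429 - 573/2 = 285/2.
Vertex's profit: (285/2 - 44)·197 = 19404.5000.

19404.50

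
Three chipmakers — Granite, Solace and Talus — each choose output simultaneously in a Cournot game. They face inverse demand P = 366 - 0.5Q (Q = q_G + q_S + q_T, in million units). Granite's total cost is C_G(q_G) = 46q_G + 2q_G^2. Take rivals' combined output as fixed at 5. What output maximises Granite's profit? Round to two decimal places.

With rivals' combined output fixed at 5, Granite's profit is π_G = (366 - (1/2)·5 - (1/2)q_G)q_G - (46q_G + 2q_G²) = (727/2 - (1/2)q_G)q_G - (46q_G + 2q_G²).
∂π_G/∂q_G = 635/2 - 5q_G = 0, so q_G = 127/2.

63.50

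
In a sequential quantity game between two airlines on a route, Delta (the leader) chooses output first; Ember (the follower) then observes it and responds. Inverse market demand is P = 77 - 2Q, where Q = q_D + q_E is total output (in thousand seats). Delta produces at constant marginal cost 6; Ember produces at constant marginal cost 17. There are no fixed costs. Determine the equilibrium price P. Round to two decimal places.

26.50

Solve by backward induction. Given q_D, the follower Ember maximises π_E = (77 - 2q_D - 2q_E)q_E - 17q_E.
Follower FOC: 60 - 2q_D - 4q_E = 0, so q_E(q_D) = (60 - 2q_D)/4.
Delta substitutes q_E(q_D) into its own profit: π_D = q_D(77 - 2q_D - (60 - 2q_D)/2) - 6q_D = (47 - q_D)q_D - 6q_D.
Maximising: ∂π_D/∂q_D = 41 - 2q_D = 0, giving q_D = 41/2.
Then q_E = (60 - 2·(41/2))/4 = 19/4.
Total output Q = 101/4, so price P = 77 - 2·(101/4) = 53/2.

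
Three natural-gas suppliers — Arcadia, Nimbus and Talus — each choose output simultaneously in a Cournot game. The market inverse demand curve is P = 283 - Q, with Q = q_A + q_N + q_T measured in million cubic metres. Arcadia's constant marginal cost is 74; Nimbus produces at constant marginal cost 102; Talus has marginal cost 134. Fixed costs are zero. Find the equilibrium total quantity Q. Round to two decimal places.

134.75

Arcadia's profit: π_A = (283 - Q)q_A - (74q_A). Setting ∂π_A/∂q_A = 0: 209 - 2q_A - (q_N + q_T) = 0.
Nimbus's first-order condition: 181 - 2q_N - (q_A + q_T) = 0.
Talus's first-order condition: 149 - 2q_T - (q_A + q_N) = 0.
Adding the 3 first-order conditions: 539 − 4Q = 0, so Q = 539/4.
Back-substituting: q_A = (209 − 539/4) = 297/4, q_N = (181 − 539/4) = 185/4, q_T = (149 − 539/4) = 57/4.
Total output Q = 297/4 + 185/4 + 57/4 = 539/4.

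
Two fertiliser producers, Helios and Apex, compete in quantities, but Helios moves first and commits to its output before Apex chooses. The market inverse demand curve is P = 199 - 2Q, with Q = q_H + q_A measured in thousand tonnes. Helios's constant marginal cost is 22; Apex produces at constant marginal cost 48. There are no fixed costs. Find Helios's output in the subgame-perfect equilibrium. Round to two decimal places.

50.75

The follower Apex best-responds to any q_H: π_A = (199 - 2Q)q_A - 48q_A.
∂π_A/∂q_A = 151 - 2q_H - 4q_A = 0 gives the reaction function q_A = (151 - 2q_H)/4.
The leader anticipates this reaction. Substituting into P = 199 - 2Q gives P = 247/2 - q_H, so π_H = (247/2 - q_H)q_H - 22q_H.
Leader FOC: 203/2 - 2q_H = 0, so q_H = 203/4.
Then q_A = (151 - 2·(203/4))/4 = 99/8.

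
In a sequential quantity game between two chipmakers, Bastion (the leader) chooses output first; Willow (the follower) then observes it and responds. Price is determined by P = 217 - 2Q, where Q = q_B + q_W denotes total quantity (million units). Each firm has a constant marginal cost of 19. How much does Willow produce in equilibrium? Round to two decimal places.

24.75

The follower Willow best-responds to any q_B: π_W = (217 - 2Q)q_W - 19q_W.
Setting the follower's marginal profit to zero, 198 - 2q_B - 4q_W = 0, i.e. q_W = (198 - 2q_B)/4.
Bastion substitutes q_W(q_B) into its own profit: π_B = q_B(217 - 2q_B - (198 - 2q_B)/2) - 19q_B = (118 - q_B)q_B - 19q_B.
Leader FOC: 99 - 2q_B = 0, so q_B = 99/2.
Then q_W = (198 - 2·(99/2))/4 = 99/4.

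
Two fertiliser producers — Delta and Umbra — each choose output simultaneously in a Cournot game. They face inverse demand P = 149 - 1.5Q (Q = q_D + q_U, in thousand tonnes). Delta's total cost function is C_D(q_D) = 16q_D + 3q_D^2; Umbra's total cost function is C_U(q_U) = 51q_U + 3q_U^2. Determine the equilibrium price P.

Delta's profit: π_D = (149 - 1.5Q)q_D - (16q_D + 3q_D²). Setting ∂π_D/∂q_D = 0: 133 - 9q_D - (3/2)(q_U) = 0.
Umbra's first-order condition: 98 - 9q_U - (3/2)(q_D) = 0.
So q_D = (133 - (3/2)q_U)/9 and q_U = (98 - (3/2)q_D)/9.
Substituting one into the other gives q_D = 40/3 and q_U = 26/3.
Total output Q = 22, so price P = 149 - (3/2)·22 = 116.

116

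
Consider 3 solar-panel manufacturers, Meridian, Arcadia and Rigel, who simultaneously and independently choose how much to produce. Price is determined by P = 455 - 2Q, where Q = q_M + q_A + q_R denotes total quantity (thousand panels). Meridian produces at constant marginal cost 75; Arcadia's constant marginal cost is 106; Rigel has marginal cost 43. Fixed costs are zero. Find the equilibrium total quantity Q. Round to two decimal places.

Meridian's profit: π_M = (455 - 2Q)q_M - (75q_M). Setting ∂π_M/∂q_M = 0: 380 - 4q_M - 2(q_A + q_R) = 0.
Arcadia's profit: π_A = (455 - 2Q)q_A - (106q_A). Setting ∂π_A/∂q_A = 0: 349 - 4q_A - 2(q_M + q_R) = 0.
Rigel's profit: π_R = (455 - 2Q)q_R - (43q_R). Setting ∂π_R/∂q_R = 0: 412 - 4q_R - 2(q_M + q_A) = 0.
Adding the 3 first-order conditions: 1141 − 8Q = 0, so Q = 1141/8.
Back-substituting: q_M = (380 − 1141/4)/2 = 379/8, q_A = (349 − 1141/4)/2 = 255/8, q_R = (412 − 1141/4)/2 = 507/8.
Total output Q = 379/8 + 255/8 + 507/8 = 1141/8.

142.63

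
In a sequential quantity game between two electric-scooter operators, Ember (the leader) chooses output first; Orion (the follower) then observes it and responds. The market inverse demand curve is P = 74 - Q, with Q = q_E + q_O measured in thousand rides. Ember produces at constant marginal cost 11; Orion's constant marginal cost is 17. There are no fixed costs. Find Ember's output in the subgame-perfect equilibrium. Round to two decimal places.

Solve by backward induction. Given q_E, the follower Orion maximises π_O = (74 - q_E - q_O)q_O - 17q_O.
Setting the follower's marginal profit to zero, 57 - q_E - 2q_O = 0, i.e. q_O = (57 - q_E)/2.
The leader anticipates this reaction. Substituting into P = 74 - Q gives P = 91/2 - (1/2)q_E, so π_E = (91/2 - (1/2)q_E)q_E - 11q_E.
The leader's first-order condition 69/2 - q_E = 0 yields q_E = 69/2.
Then q_O = (57 - 69/2)/2 = 45/4.

34.50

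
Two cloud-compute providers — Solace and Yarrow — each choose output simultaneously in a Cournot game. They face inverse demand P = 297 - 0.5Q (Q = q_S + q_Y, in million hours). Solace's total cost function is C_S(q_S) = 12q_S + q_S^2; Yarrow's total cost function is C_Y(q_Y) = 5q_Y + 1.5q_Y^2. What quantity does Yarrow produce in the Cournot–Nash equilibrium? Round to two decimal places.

Solace's profit: π_S = (297 - 0.5Q)q_S - (12q_S + q_S²). Setting ∂π_S/∂q_S = 0: 285 - 3q_S - (1/2)(q_Y) = 0.
Yarrow's first-order condition: 292 - 4q_Y - (1/2)(q_S) = 0.
Best responses: q_S = (285 - (1/2)q_Y)/3, q_Y = (292 - (1/2)q_S)/4.
Substituting one into the other gives q_S = 84.5957 and q_Y = 62.4255.

62.43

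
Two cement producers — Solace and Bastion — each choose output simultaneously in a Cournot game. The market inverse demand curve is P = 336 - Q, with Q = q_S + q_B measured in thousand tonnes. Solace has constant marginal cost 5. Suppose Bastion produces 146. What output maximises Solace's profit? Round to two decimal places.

92.50

With the rival's output fixed at 146, Solace's profit is π_S = (336 - 146 - q_S)q_S - (5q_S) = (190 - q_S)q_S - (5q_S).
∂π_S/∂q_S = 185 - 2q_S = 0, so q_S = 185/2.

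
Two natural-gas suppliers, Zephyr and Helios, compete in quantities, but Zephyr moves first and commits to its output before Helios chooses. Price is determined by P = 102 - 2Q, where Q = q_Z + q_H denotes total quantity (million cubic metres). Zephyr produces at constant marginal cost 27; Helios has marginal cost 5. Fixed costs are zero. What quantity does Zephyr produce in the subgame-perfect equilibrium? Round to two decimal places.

Solve by backward induction. Given q_Z, the follower Helios maximises π_H = (102 - 2q_Z - 2q_H)q_H - 5q_H.
∂π_H/∂q_H = 97 - 2q_Z - 4q_H = 0 gives the reaction function q_H = (97 - 2q_Z)/4.
Zephyr substitutes q_H(q_Z) into its own profit: π_Z = q_Z(102 - 2q_Z - (97 - 2q_Z)/2) - 27q_Z = (107/2 - q_Z)q_Z - 27q_Z.
Leader FOC: 53/2 - 2q_Z = 0, so q_Z = 53/4.
Then q_H = (97 - 2·(53/4))/4 = 141/8.

13.25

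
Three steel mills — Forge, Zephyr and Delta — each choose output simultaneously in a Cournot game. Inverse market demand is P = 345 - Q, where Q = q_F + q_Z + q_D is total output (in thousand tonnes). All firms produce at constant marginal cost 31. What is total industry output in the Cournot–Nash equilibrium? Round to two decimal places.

A representative firm's profit is π_i = q_i(345 - Q) - 31q_i.
First-order condition (treating rivals' output as given): 314 - 2q_i - Σ_{j≠i} q_j = 0.
By symmetry each firm produces the same amount; substituting Σ_{j≠i} q_j = 2q_i yields q_i = 314/4 = 157/2.
Total output Q = 157/2 + 157/2 + 157/2 = 471/2.

235.50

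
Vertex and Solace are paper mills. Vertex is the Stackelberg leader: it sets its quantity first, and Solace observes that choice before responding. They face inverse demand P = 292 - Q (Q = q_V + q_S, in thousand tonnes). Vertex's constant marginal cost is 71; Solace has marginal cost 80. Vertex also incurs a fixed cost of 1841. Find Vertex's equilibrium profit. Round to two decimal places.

Solve by backward induction. Given q_V, the follower Solace maximises π_S = (292 - q_V - q_S)q_S - 80q_S.
Follower FOC: 212 - q_V - 2q_S = 0, so q_S(q_V) = (212 - q_V)/2.
Vertex substitutes q_S(q_V) into its own profit: π_V = q_V(292 - q_V - (212 - q_V)/2) - 71q_V = (186 - (1/2)q_V)q_V - 71q_V.
Leader FOC: 115 - q_V = 0, so q_V = 115.
Then q_S = (212 - 115)/2 = 97/2.
Price P = 292 - 327/2 = 257/2.
Vertex's profit: (257/2 - 71)·115 - 1841 = 4771.5000.

4771.50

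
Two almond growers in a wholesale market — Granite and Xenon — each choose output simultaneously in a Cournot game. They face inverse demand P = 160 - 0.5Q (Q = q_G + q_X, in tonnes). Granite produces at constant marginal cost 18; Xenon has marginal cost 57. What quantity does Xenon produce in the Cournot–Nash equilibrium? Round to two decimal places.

Granite's profit: π_G = (160 - 0.5Q)q_G - (18q_G). Setting ∂π_G/∂q_G = 0: 142 - q_G - (1/2)(q_X) = 0.
Xenon's profit: π_X = (160 - 0.5Q)q_X - (57q_X). Setting ∂π_X/∂q_X = 0: 103 - q_X - (1/2)(q_G) = 0.
Best responses: q_G = (142 - (1/2)q_X), q_X = (103 - (1/2)q_G).
Solving the pair: q_G = 362/3, q_X = 128/3.

42.67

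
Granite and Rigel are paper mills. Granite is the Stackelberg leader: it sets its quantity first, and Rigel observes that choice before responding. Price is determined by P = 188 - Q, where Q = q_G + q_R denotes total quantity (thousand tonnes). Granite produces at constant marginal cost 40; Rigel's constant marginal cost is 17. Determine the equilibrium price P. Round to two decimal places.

The follower Rigel best-responds to any q_G: π_R = (188 - Q)q_R - 17q_R.
∂π_R/∂q_R = 171 - q_G - 2q_R = 0 gives the reaction function q_R = (171 - q_G)/2.
Granite substitutes q_R(q_G) into its own profit: π_G = q_G(188 - q_G - (171 - q_G)/2) - 40q_G = (205/2 - (1/2)q_G)q_G - 40q_G.
The leader's first-order condition 125/2 - q_G = 0 yields q_G = 125/2.
Then q_R = (171 - 125/2)/2 = 217/4.
Total output Q = 467/4, so price P = 188 - 467/4 = 285/4.

71.25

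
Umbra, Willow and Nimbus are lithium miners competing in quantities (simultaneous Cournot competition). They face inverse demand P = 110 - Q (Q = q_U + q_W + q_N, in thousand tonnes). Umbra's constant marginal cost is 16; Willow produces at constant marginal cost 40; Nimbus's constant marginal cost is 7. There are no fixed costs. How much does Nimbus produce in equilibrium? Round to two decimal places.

Umbra's profit: π_U = (110 - Q)q_U - (16q_U). Setting ∂π_U/∂q_U = 0: 94 - 2q_U - (q_W + q_N) = 0.
Willow's first-order condition: 70 - 2q_W - (q_U + q_N) = 0.
Nimbus's profit: π_N = (110 - Q)q_N - (7q_N). Setting ∂π_N/∂q_N = 0: 103 - 2q_N - (q_U + q_W) = 0.
Adding the 3 conditions: 267 − 2Q − 2Q = 0, i.e. Q = 267/4.
Back-substituting: q_U = (94 − 267/4) = 109/4, q_W = (70 − 267/4) = 13/4, q_N = (103 − 267/4) = 145/4.

36.25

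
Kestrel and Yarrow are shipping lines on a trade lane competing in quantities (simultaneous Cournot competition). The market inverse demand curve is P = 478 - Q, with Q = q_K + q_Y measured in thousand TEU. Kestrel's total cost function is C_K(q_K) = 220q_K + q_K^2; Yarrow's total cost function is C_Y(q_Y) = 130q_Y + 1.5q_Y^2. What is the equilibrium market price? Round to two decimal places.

368.74

Kestrel's profit: π_K = (478 - Q)q_K - (220q_K + q_K²). Setting ∂π_K/∂q_K = 0: 258 - 4q_K - (q_Y) = 0.
Yarrow's first-order condition: 348 - 5q_Y - (q_K) = 0.
Rearranging gives the reaction functions q_K = (258 - q_Y)/4 and q_Y = (348 - q_K)/5.
Solving the pair: q_K = 942/19, q_Y = 1134/19.
Total output Q = 109.2632, so price P = 478 - 109.2632 = 368.7368.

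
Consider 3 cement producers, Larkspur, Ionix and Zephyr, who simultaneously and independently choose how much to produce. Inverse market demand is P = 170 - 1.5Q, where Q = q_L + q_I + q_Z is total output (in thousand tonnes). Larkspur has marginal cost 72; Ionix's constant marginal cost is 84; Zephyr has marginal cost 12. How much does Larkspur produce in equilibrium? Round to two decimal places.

Larkspur's profit: π_L = (170 - 1.5Q)q_L - (72q_L). Setting ∂π_L/∂q_L = 0: 98 - 3q_L - (3/2)(q_I + q_Z) = 0.
Ionix's profit: π_I = (170 - 1.5Q)q_I - (84q_I). Setting ∂π_I/∂q_I = 0: 86 - 3q_I - (3/2)(q_L + q_Z) = 0.
Zephyr's profit: π_Z = (170 - 1.5Q)q_Z - (12q_Z). Setting ∂π_Z/∂q_Z = 0: 158 - 3q_Z - (3/2)(q_L + q_I) = 0.
Adding the 3 conditions: 342 − 3Q − 3Q = 0, i.e. Q = 57.
Back-substituting: q_L = (98 − 171/2)/(3/2) = 25/3, q_I = (86 − 171/2)/(3/2) = 1/3, q_Z = (158 − 171/2)/(3/2) = 145/3.

8.33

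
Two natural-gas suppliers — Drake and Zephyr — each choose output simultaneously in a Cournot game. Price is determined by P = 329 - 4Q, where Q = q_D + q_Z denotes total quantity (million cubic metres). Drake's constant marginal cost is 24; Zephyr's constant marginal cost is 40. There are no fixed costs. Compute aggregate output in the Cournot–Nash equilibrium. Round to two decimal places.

Drake's profit: π_D = (329 - 4Q)q_D - (24q_D). Setting ∂π_D/∂q_D = 0: 305 - 8q_D - 4(q_Z) = 0.
Zephyr's first-order condition: 289 - 8q_Z - 4(q_D) = 0.
So q_D = (305 - 4q_Z)/8 and q_Z = (289 - 4q_D)/8.
Substituting one into the other gives q_D = 107/4 and q_Z = 91/4.
Total output Q = 107/4 + 91/4 = 99/2.

49.50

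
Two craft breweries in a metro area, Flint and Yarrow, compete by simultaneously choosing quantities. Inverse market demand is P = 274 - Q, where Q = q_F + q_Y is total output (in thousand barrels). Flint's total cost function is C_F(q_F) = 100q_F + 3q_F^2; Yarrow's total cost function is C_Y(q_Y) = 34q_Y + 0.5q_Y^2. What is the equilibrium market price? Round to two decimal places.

185.83

Flint's profit: π_F = (274 - Q)q_F - (100q_F + 3q_F²). Setting ∂π_F/∂q_F = 0: 174 - 8q_F - (q_Y) = 0.
Yarrow's first-order condition: 240 - 3q_Y - (q_F) = 0.
So q_F = (174 - q_Y)/8 and q_Y = (240 - q_F)/3.
Solving the pair: q_F = 282/23, q_Y = 1746/23.
Total output Q = 88.1739, so price P = 274 - 88.1739 = 185.8261.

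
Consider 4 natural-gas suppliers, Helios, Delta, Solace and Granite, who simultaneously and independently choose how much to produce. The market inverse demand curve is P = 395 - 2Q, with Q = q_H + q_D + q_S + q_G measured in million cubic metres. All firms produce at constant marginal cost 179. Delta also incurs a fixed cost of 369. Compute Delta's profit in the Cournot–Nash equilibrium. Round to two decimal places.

564.12

A representative firm's profit is π_i = q_i(395 - 2Q) - 179q_i.
Setting ∂π_i/∂q_i = 0 with rivals' quantities fixed: 216 - 4q_i - 2·Σ_{j≠i} q_j = 0.
With identical firms every q_j equals q_i, so Σ_{j≠i} q_j = 3q_i and 216 = 10q_i, giving q_i = 108/5.
Price P = 395 - 2·(432/5) = 1111/5.
Delta's profit: (1111/5 - 179)·(108/5) - 369 = 564.1200.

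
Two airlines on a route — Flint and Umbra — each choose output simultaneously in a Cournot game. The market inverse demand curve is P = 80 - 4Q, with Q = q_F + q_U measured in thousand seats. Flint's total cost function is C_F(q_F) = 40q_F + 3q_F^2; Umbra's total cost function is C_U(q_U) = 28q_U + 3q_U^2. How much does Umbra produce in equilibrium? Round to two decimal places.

3.16

Flint's profit: π_F = (80 - 4Q)q_F - (40q_F + 3q_F²). Setting ∂π_F/∂q_F = 0: 40 - 14q_F - 4(q_U) = 0.
Umbra's profit: π_U = (80 - 4Q)q_U - (28q_U + 3q_U²). Setting ∂π_U/∂q_U = 0: 52 - 14q_U - 4(q_F) = 0.
Rearranging gives the reaction functions q_F = (40 - 4q_U)/14 and q_U = (52 - 4q_F)/14.
Solving the pair: q_F = 88/45, q_U = 142/45.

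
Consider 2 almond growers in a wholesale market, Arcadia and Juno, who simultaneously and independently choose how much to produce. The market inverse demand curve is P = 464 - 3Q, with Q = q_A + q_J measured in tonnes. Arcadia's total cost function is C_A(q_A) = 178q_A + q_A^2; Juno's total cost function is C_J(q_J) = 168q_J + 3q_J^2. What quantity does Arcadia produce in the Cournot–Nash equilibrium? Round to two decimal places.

29.24

Arcadia's profit: π_A = (464 - 3Q)q_A - (178q_A + q_A²). Setting ∂π_A/∂q_A = 0: 286 - 8q_A - 3(q_J) = 0.
Juno's first-order condition: 296 - 12q_J - 3(q_A) = 0.
Rearranging gives the reaction functions q_A = (286 - 3q_J)/8 and q_J = (296 - 3q_A)/12.
Solving the pair: q_A = 848/29, q_J = 1510/87.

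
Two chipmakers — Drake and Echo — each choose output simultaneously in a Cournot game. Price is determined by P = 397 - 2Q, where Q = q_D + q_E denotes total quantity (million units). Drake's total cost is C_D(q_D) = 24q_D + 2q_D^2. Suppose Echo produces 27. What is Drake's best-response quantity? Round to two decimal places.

39.88

With the rival's output fixed at 27, Drake's profit is π_D = (397 - 2·27 - 2q_D)q_D - (24q_D + 2q_D²) = (343 - 2q_D)q_D - (24q_D + 2q_D²).
∂π_D/∂q_D = 319 - 8q_D = 0, so q_D = 319/8.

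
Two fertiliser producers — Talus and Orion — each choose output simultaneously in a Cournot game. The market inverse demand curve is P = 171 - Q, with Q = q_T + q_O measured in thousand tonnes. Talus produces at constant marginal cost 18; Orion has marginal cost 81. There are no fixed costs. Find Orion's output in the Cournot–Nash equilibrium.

9

Talus's profit: π_T = (171 - Q)q_T - (18q_T). Setting ∂π_T/∂q_T = 0: 153 - 2q_T - (q_O) = 0.
Orion's first-order condition: 90 - 2q_O - (q_T) = 0.
Rearranging gives the reaction functions q_T = (153 - q_O)/2 and q_O = (90 - q_T)/2.
Solving the pair: q_T = 72, q_O = 9.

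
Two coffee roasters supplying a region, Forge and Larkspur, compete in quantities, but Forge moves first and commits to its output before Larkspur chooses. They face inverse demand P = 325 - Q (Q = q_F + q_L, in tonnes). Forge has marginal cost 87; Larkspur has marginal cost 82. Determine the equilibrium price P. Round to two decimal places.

145.25

The follower Larkspur best-responds to any q_F: π_L = (325 - Q)q_L - 82q_L.
Follower FOC: 243 - q_F - 2q_L = 0, so q_L(q_F) = (243 - q_F)/2.
Forge substitutes q_L(q_F) into its own profit: π_F = q_F(325 - q_F - (243 - q_F)/2) - 87q_F = (407/2 - (1/2)q_F)q_F - 87q_F.
Leader FOC: 233/2 - q_F = 0, so q_F = 233/2.
Then q_L = (243 - 233/2)/2 = 253/4.
Total output Q = 719/4, so price P = 325 - 719/4 = 581/4.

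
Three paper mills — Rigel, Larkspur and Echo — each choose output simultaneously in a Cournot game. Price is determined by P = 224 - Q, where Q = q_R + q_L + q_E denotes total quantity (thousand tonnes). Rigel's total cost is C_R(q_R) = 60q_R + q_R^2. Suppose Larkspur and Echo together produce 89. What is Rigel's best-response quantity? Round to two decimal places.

18.75

With rivals' combined output fixed at 89, Rigel's profit is π_R = (224 - 89 - q_R)q_R - (60q_R + q_R²) = (135 - q_R)q_R - (60q_R + q_R²).
∂π_R/∂q_R = 75 - 4q_R = 0, so q_R = 75/4.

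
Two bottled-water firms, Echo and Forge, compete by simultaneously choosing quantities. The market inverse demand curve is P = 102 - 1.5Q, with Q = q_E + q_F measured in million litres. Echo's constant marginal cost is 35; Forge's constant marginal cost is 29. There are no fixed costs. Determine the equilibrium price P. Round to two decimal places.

55.33

Echo's profit: π_E = (102 - 1.5Q)q_E - (35q_E). Setting ∂π_E/∂q_E = 0: 67 - 3q_E - (3/2)(q_F) = 0.
Forge's first-order condition: 73 - 3q_F - (3/2)(q_E) = 0.
So q_E = (67 - (3/2)q_F)/3 and q_F = (73 - (3/2)q_E)/3.
Substituting one into the other gives q_E = 122/9 and q_F = 158/9.
Total output Q = 280/9, so price P = 102 - (3/2)·(280/9) = 166/3.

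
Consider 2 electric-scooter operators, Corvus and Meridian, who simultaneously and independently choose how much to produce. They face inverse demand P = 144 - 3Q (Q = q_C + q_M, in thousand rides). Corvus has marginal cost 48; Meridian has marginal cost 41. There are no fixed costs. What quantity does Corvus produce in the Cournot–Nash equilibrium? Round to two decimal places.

Corvus's profit: π_C = (144 - 3Q)q_C - (48q_C). Setting ∂π_C/∂q_C = 0: 96 - 6q_C - 3(q_M) = 0.
Meridian's profit: π_M = (144 - 3Q)q_M - (41q_M). Setting ∂π_M/∂q_M = 0: 103 - 6q_M - 3(q_C) = 0.
So q_C = (96 - 3q_M)/6 and q_M = (103 - 3q_C)/6.
Substituting one into the other gives q_C = 89/9 and q_M = 110/9.

9.89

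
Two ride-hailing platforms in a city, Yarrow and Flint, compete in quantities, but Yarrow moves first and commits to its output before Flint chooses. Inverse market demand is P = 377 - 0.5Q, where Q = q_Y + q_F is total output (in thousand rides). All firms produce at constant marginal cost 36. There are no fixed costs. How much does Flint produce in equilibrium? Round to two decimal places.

Solve by backward induction. Given q_Y, the follower Flint maximises π_F = (377 - (1/2)q_Y - (1/2)q_F)q_F - 36q_F.
Follower FOC: 341 - (1/2)q_Y - q_F = 0, so q_F(q_Y) = (341 - (1/2)q_Y).
The leader anticipates this reaction. Substituting into P = 377 - 0.5Q gives P = 413/2 - (1/4)q_Y, so π_Y = (413/2 - (1/4)q_Y)q_Y - 36q_Y.
The leader's first-order condition 341/2 - (1/2)q_Y = 0 yields q_Y = 341.
Then q_F = (341 - (1/2)·341) = 341/2.

170.50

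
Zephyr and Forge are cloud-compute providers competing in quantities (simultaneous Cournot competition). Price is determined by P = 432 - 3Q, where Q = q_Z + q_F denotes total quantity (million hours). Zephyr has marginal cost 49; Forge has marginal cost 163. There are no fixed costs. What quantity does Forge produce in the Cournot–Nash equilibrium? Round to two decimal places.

17.22

Zephyr's profit: π_Z = (432 - 3Q)q_Z - (49q_Z). Setting ∂π_Z/∂q_Z = 0: 383 - 6q_Z - 3(q_F) = 0.
Forge's profit: π_F = (432 - 3Q)q_F - (163q_F). Setting ∂π_F/∂q_F = 0: 269 - 6q_F - 3(q_Z) = 0.
Rearranging gives the reaction functions q_Z = (383 - 3q_F)/6 and q_F = (269 - 3q_Z)/6.
Substituting one into the other gives q_Z = 497/9 and q_F = 155/9.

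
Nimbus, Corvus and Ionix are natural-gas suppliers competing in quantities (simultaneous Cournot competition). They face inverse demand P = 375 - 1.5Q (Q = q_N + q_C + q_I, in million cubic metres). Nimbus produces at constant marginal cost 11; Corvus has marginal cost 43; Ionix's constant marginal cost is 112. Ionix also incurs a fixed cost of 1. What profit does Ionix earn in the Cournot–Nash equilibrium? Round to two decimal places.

359.38

Nimbus's profit: π_N = (375 - 1.5Q)q_N - (11q_N). Setting ∂π_N/∂q_N = 0: 364 - 3q_N - (3/2)(q_C + q_I) = 0.
Corvus's profit: π_C = (375 - 1.5Q)q_C - (43q_C). Setting ∂π_C/∂q_C = 0: 332 - 3q_C - (3/2)(q_N + q_I) = 0.
Ionix's first-order condition: 263 - 3q_I - (3/2)(q_N + q_C) = 0.
Adding the 3 first-order conditions: 959 − 6Q = 0, so Q = 959/6.
Back-substituting: q_N = (364 − 959/4)/(3/2) = 497/6, q_C = (332 − 959/4)/(3/2) = 123/2, q_I = (263 − 959/4)/(3/2) = 31/2.
Price P = 375 - (3/2)·(959/6) = 541/4.
Ionix's profit: (541/4 - 112)·(31/2) - 1 = 359.3750.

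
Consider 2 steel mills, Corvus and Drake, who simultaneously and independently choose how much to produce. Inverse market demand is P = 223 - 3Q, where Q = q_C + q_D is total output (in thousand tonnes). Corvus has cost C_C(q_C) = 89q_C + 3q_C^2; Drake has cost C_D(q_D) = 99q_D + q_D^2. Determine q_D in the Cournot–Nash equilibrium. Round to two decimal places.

12.48

Corvus's profit: π_C = (223 - 3Q)q_C - (89q_C + 3q_C²). Setting ∂π_C/∂q_C = 0: 134 - 12q_C - 3(q_D) = 0.
Drake's profit: π_D = (223 - 3Q)q_D - (99q_D + q_D²). Setting ∂π_D/∂q_D = 0: 124 - 8q_D - 3(q_C) = 0.
Rearranging gives the reaction functions q_C = (134 - 3q_D)/12 and q_D = (124 - 3q_C)/8.
Substituting one into the other gives q_C = 700/87 and q_D = 362/29.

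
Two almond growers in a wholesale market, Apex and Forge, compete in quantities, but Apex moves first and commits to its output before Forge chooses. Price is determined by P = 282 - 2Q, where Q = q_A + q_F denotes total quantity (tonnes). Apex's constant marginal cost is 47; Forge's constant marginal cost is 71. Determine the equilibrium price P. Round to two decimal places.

111.75

The follower Forge best-responds to any q_A: π_F = (282 - 2Q)q_F - 71q_F.
Follower FOC: 211 - 2q_A - 4q_F = 0, so q_F(q_A) = (211 - 2q_A)/4.
Apex substitutes q_F(q_A) into its own profit: π_A = q_A(282 - 2q_A - (211 - 2q_A)/2) - 47q_A = (353/2 - q_A)q_A - 47q_A.
Leader FOC: 259/2 - 2q_A = 0, so q_A = 259/4.
Then q_F = (211 - 2·(259/4))/4 = 163/8.
Total output Q = 681/8, so price P = 282 - 2·(681/8) = 447/4.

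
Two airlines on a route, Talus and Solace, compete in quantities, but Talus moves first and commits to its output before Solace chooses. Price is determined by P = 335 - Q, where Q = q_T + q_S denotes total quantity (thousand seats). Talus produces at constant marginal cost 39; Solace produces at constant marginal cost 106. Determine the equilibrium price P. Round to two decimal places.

129.75

The follower Solace best-responds to any q_T: π_S = (335 - Q)q_S - 106q_S.
Follower FOC: 229 - q_T - 2q_S = 0, so q_S(q_T) = (229 - q_T)/2.
Talus substitutes q_S(q_T) into its own profit: π_T = q_T(335 - q_T - (229 - q_T)/2) - 39q_T = (441/2 - (1/2)q_T)q_T - 39q_T.
Maximising: ∂π_T/∂q_T = 363/2 - q_T = 0, giving q_T = 363/2.
Then q_S = (229 - 363/2)/2 = 95/4.
Total output Q = 821/4, so price P = 335 - 821/4 = 519/4.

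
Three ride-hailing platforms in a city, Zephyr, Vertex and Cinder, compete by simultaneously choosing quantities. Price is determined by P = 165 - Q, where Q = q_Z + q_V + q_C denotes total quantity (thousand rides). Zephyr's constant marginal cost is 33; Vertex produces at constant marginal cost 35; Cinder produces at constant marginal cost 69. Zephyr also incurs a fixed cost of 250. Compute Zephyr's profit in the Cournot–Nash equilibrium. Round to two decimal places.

1556.25

Zephyr's profit: π_Z = (165 - Q)q_Z - (33q_Z). Setting ∂π_Z/∂q_Z = 0: 132 - 2q_Z - (q_V + q_C) = 0.
Vertex's profit: π_V = (165 - Q)q_V - (35q_V). Setting ∂π_V/∂q_V = 0: 130 - 2q_V - (q_Z + q_C) = 0.
Cinder's profit: π_C = (165 - Q)q_C - (69q_C). Setting ∂π_C/∂q_C = 0: 96 - 2q_C - (q_Z + q_V) = 0.
Adding the 3 conditions: 358 − 2Q − 2Q = 0, i.e. Q = 179/2.
Back-substituting: q_Z = (132 − 179/2) = 85/2, q_V = (130 − 179/2) = 81/2, q_C = (96 − 179/2) = 13/2.
Price P = 165 - 179/2 = 151/2.
Zephyr's profit: (151/2 - 33)·(85/2) - 250 = 1556.2500.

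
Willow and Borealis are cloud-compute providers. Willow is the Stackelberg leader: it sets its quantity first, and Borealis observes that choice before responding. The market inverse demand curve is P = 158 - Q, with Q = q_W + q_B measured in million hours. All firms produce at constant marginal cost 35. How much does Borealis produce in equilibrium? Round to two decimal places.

30.75

Solve by backward induction. Given q_W, the follower Borealis maximises π_B = (158 - q_W - q_B)q_B - 35q_B.
Follower FOC: 123 - q_W - 2q_B = 0, so q_B(q_W) = (123 - q_W)/2.
Willow substitutes q_B(q_W) into its own profit: π_W = q_W(158 - q_W - (123 - q_W)/2) - 35q_W = (193/2 - (1/2)q_W)q_W - 35q_W.
The leader's first-order condition 123/2 - q_W = 0 yields q_W = 123/2.
Then q_B = (123 - 123/2)/2 = 123/4.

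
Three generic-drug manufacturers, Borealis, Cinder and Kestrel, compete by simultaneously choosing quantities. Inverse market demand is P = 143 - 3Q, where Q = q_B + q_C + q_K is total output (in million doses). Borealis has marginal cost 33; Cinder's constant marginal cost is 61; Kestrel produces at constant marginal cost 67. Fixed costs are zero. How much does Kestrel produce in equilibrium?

3

Borealis's profit: π_B = (143 - 3Q)q_B - (33q_B). Setting ∂π_B/∂q_B = 0: 110 - 6q_B - 3(q_C + q_K) = 0.
Cinder's first-order condition: 82 - 6q_C - 3(q_B + q_K) = 0.
Kestrel's profit: π_K = (143 - 3Q)q_K - (67q_K). Setting ∂π_K/∂q_K = 0: 76 - 6q_K - 3(q_B + q_C) = 0.
Adding the 3 first-order conditions: 268 − 12Q = 0, so Q = 67/3.
Back-substituting: q_B = (110 − 67)/3 = 43/3, q_C = (82 − 67)/3 = 5, q_K = (76 − 67)/3 = 3.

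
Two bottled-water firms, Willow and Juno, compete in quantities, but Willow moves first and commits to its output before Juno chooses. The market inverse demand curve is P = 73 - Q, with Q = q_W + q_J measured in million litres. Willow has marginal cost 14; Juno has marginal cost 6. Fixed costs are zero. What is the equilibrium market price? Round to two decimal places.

The follower Juno best-responds to any q_W: π_J = (73 - Q)q_J - 6q_J.
Setting the follower's marginal profit to zero, 67 - q_W - 2q_J = 0, i.e. q_J = (67 - q_W)/2.
Willow substitutes q_J(q_W) into its own profit: π_W = q_W(73 - q_W - (67 - q_W)/2) - 14q_W = (79/2 - (1/2)q_W)q_W - 14q_W.
Leader FOC: 51/2 - q_W = 0, so q_W = 51/2.
Then q_J = (67 - 51/2)/2 = 83/4.
Total output Q = 185/4, so price P = 73 - 185/4 = 107/4.

26.75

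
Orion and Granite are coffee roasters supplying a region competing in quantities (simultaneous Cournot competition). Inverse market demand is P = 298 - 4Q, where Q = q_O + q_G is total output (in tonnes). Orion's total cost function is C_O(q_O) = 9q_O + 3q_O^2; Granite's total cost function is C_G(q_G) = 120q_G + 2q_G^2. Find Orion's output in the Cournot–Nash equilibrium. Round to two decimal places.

18.13

Orion's profit: π_O = (298 - 4Q)q_O - (9q_O + 3q_O²). Setting ∂π_O/∂q_O = 0: 289 - 14q_O - 4(q_G) = 0.
Granite's profit: π_G = (298 - 4Q)q_G - (120q_G + 2q_G²). Setting ∂π_G/∂q_G = 0: 178 - 12q_G - 4(q_O) = 0.
So q_O = (289 - 4q_G)/14 and q_G = (178 - 4q_O)/12.
Substituting one into the other gives q_O = 689/38 and q_G = 167/19.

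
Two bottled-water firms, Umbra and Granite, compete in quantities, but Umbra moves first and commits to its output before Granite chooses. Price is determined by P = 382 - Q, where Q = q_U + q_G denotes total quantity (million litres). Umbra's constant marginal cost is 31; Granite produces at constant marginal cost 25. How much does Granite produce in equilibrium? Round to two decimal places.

92.25

Solve by backward induction. Given q_U, the follower Granite maximises π_G = (382 - q_U - q_G)q_G - 25q_G.
∂π_G/∂q_G = 357 - q_U - 2q_G = 0 gives the reaction function q_G = (357 - q_U)/2.
Umbra substitutes q_G(q_U) into its own profit: π_U = q_U(382 - q_U - (357 - q_U)/2) - 31q_U = (407/2 - (1/2)q_U)q_U - 31q_U.
Leader FOC: 345/2 - q_U = 0, so q_U = 345/2.
Then q_G = (357 - 345/2)/2 = 369/4.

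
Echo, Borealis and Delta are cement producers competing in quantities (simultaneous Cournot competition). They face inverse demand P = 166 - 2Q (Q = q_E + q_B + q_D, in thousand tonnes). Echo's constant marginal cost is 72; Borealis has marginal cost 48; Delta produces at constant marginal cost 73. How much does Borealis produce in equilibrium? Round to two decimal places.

Echo's profit: π_E = (166 - 2Q)q_E - (72q_E). Setting ∂π_E/∂q_E = 0: 94 - 4q_E - 2(q_B + q_D) = 0.
Borealis's profit: π_B = (166 - 2Q)q_B - (48q_B). Setting ∂π_B/∂q_B = 0: 118 - 4q_B - 2(q_E + q_D) = 0.
Delta's profit: π_D = (166 - 2Q)q_D - (73q_D). Setting ∂π_D/∂q_D = 0: 93 - 4q_D - 2(q_E + q_B) = 0.
Adding the 3 conditions: 305 − 4Q − 4Q = 0, i.e. Q = 305/8.
Back-substituting: q_E = (94 − 305/4)/2 = 71/8, q_B = (118 − 305/4)/2 = 167/8, q_D = (93 − 305/4)/2 = 67/8.

20.88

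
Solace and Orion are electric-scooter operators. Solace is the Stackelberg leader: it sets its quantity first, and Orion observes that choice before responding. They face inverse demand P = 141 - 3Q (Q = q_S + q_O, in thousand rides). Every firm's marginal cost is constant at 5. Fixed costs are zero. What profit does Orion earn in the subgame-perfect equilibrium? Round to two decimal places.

The follower Orion best-responds to any q_S: π_O = (141 - 3Q)q_O - 5q_O.
Setting the follower's marginal profit to zero, 136 - 3q_S - 6q_O = 0, i.e. q_O = (136 - 3q_S)/6.
Solace substitutes q_O(q_S) into its own profit: π_S = q_S(141 - 3q_S - (136 - 3q_S)/2) - 5q_S = (73 - (3/2)q_S)q_S - 5q_S.
Leader FOC: 68 - 3q_S = 0, so q_S = 68/3.
Then q_O = (136 - 3·(68/3))/6 = 34/3.
Price P = 141 - 3·34 = 39.
Orion's profit: (39 - 5)·(34/3) = 1156/3.

385.33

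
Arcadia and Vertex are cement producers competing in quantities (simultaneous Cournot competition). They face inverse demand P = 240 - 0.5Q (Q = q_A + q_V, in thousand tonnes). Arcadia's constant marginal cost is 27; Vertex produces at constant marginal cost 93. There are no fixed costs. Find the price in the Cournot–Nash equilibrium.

120

Arcadia's profit: π_A = (240 - 0.5Q)q_A - (27q_A). Setting ∂π_A/∂q_A = 0: 213 - q_A - (1/2)(q_V) = 0.
Vertex's profit: π_V = (240 - 0.5Q)q_V - (93q_V). Setting ∂π_V/∂q_V = 0: 147 - q_V - (1/2)(q_A) = 0.
So q_A = (213 - (1/2)q_V) and q_V = (147 - (1/2)q_A).
Substituting one into the other gives q_A = 186 and q_V = 54.
Total output Q = 240, so price P = 240 - (1/2)·240 = 120.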